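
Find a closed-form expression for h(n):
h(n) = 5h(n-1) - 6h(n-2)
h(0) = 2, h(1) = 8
Characteristic equation: x² - 5x + 6 = 0, which factors as (x - (3))(x - (2)) = 0.
Roots r₁ = 3, r₂ = 2 (distinct).
General solution: h(n) = A·(3)^n + B·(2)^n.
From h(0) = 2: A + B = 2.
From h(1) = 8: 3A + 2B = 8.
Solving: A = 4, B = -2.
So h(n) = - 2 \cdot 2^{n} + 4 \cdot 3^{n}.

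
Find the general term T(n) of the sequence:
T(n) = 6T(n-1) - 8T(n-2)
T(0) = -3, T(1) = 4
Characteristic equation: x² - 6x + 8 = 0, which factors as (x - (4))(x - (2)) = 0.
Roots r₁ = 4, r₂ = 2 (distinct).
General solution: T(n) = A·(4)^n + B·(2)^n.
From T(0) = -3: A + B = -3.
From T(1) = 4: 4A + 2B = 4.
Solving: A = 5, B = -8.
So T(n) = - 8 \cdot 2^{n} + 5 \cdot 4^{n}.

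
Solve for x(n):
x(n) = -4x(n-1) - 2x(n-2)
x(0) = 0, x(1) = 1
Characteristic equation: x² + 4x + 2 = 0.
Discriminant Δ = (-4)² + 4·(-2) = 8.
Roots r₁,₂ = (-4 ± √8)/2, so r₁ = -2 + \sqrt{2}, r₂ = -2 - \sqrt{2}.
General solution: x(n) = A·r₁^n + B·r₂^n.
From the initial conditions, A + B = 0 and r₁A + r₂B = 1.
Since r₁ - r₂ = √8: A = (1 - (0)r₂)/√8 = \frac{\sqrt{2}}{4}, and B = 0 - A = - \frac{\sqrt{2}}{4}.
So x(n) = \left(\frac{\sqrt{2}}{4}\right)\left(-2 + \sqrt{2}\right)^n + \left(- \frac{\sqrt{2}}{4}\right)\left(-2 - \sqrt{2}\right)^n.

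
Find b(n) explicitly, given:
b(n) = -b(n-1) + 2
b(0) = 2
First-order linear non-homogeneous.
Homogeneous solution: b_h(n) = A·(-1)^n.
Try constant particular solution b_p = K: K = -K + 2 ⇒ K = 1.
General: b(n) = A·(-1)^n + 1.
Apply b(0) = 2: A + 1 = 2 ⇒ A = 1.
So b(n) = \left(-1\right)^{n} + 1.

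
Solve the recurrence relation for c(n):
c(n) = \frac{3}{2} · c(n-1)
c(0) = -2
Pure geometric recurrence with ratio \frac{3}{2}.
By induction c(n) = c(0) · (\frac{3}{2})^n = - 2 \left(\frac{3}{2}\right)^{n}.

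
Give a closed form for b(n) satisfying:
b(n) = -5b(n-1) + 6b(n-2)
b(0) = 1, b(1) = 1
Characteristic equation: x² + 5x - 6 = 0, which factors as (x - (1))(x - (-6)) = 0.
Roots r₁ = 1, r₂ = -6 (distinct).
General solution: b(n) = A·(1)^n + B·(-6)^n.
From b(0) = 1: A + B = 1.
From b(1) = 1: A - 6B = 1.
Solving: A = 1, B = 0.
So b(n) = 1.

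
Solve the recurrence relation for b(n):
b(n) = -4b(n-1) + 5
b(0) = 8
First-order linear non-homogeneous.
Homogeneous solution: b_h(n) = A·(-4)^n.
Try constant particular solution b_p = K: K = -4K + 5 ⇒ K = 1.
General: b(n) = A·(-4)^n + 1.
Apply b(0) = 8: A + 1 = 8 ⇒ A = 7.
So b(n) = 7 \left(-4\right)^{n} + 1.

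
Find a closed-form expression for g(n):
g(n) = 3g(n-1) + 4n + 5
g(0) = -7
First-order linear with linear forcing.
Homogeneous solution: g_h(n) = A·(3)^n.
Try particular g_p(n) = pn + q. Substituting:
  pn + q = 3(p(n-1) + q) + 4n + 5.
Matching the n-coefficient: p = 3p + 4 ⇒ p = -2.
Matching constants: q = -3p + 3q + 5 ⇒ q = - \frac{11}{2}.
General: g(n) = A·(3)^n - 2 n - \frac{11}{2}.
Apply g(0) = -7: A - \frac{11}{2} = -7 ⇒ A = - \frac{3}{2}.
So g(n) = - \frac{3 \cdot 3^{n}}{2} - 2 n - \frac{11}{2}.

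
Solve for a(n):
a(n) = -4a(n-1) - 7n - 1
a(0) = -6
First-order linear with linear forcing.
Homogeneous solution: a_h(n) = A·(-4)^n.
Try particular a_p(n) = pn + q. Substituting:
  pn + q = -4(p(n-1) + q) - 7n - 1.
Matching the n-coefficient: p = -4p - 7 ⇒ p = - \frac{7}{5}.
Matching constants: q = 4p - 4q - 1 ⇒ q = - \frac{33}{25}.
General: a(n) = A·(-4)^n - \frac{7 n}{5} - \frac{33}{25}.
Apply a(0) = -6: A - \frac{33}{25} = -6 ⇒ A = - \frac{117}{25}.
So a(n) = - \frac{117 \left(-4\right)^{n}}{25} - \frac{7 n}{5} - \frac{33}{25}.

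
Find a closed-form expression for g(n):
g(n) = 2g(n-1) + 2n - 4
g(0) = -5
First-order linear with linear forcing.
Homogeneous solution: g_h(n) = A·(2)^n.
Try particular g_p(n) = pn + q. Substituting:
  pn + q = 2(p(n-1) + q) + 2n - 4.
Matching the n-coefficient: p = 2p + 2 ⇒ p = -2.
Matching constants: q = -2p + 2q - 4 ⇒ q = 0.
General: g(n) = A·(2)^n - 2 n + 0.
Apply g(0) = -5: A + 0 = -5 ⇒ A = -5.
So g(n) = - 5 \cdot 2^{n} - 2 n.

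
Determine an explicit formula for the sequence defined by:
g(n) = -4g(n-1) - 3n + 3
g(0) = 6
First-order linear with linear forcing.
Homogeneous solution: g_h(n) = A·(-4)^n.
Try particular g_p(n) = pn + q. Substituting:
  pn + q = -4(p(n-1) + q) - 3n + 3.
Matching the n-coefficient: p = -4p - 3 ⇒ p = - \frac{3}{5}.
Matching constants: q = 4p - 4q + 3 ⇒ q = \frac{3}{25}.
General: g(n) = A·(-4)^n - \frac{3 n}{5} + \frac{3}{25}.
Apply g(0) = 6: A + \frac{3}{25} = 6 ⇒ A = \frac{147}{25}.
So g(n) = \frac{147 \left(-4\right)^{n}}{25} - \frac{3 n}{5} + \frac{3}{25}.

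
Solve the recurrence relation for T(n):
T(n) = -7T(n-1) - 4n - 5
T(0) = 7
First-order linear with linear forcing.
Homogeneous solution: T_h(n) = A·(-7)^n.
Try particular T_p(n) = pn + q. Substituting:
  pn + q = -7(p(n-1) + q) - 4n - 5.
Matching the n-coefficient: p = -7p - 4 ⇒ p = - \frac{1}{2}.
Matching constants: q = 7p - 7q - 5 ⇒ q = - \frac{17}{16}.
General: T(n) = A·(-7)^n - \frac{n}{2} - \frac{17}{16}.
Apply T(0) = 7: A - \frac{17}{16} = 7 ⇒ A = \frac{129}{16}.
So T(n) = \frac{129 \left(-7\right)^{n}}{16} - \frac{n}{2} - \frac{17}{16}.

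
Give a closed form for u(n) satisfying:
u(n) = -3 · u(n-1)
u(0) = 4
Pure geometric recurrence with ratio -3.
By induction u(n) = u(0) · (-3)^n = 4 \left(-3\right)^{n}.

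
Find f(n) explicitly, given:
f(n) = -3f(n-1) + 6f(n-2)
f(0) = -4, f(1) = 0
Characteristic equation: x² + 3x - 6 = 0.
Discriminant Δ = (-3)² + 4·(6) = 33.
Roots r₁,₂ = (-3 ± √33)/2, so r₁ = - \frac{3}{2} + \frac{\sqrt{33}}{2}, r₂ = - \frac{\sqrt{33}}{2} - \frac{3}{2}.
General solution: f(n) = A·r₁^n + B·r₂^n.
From the initial conditions, A + B = -4 and r₁A + r₂B = 0.
Since r₁ - r₂ = √33: A = (0 - (-4)r₂)/√33 = -2 - \frac{2 \sqrt{33}}{11}, and B = -4 - A = -2 + \frac{2 \sqrt{33}}{11}.
So f(n) = \left(-2 - \frac{2 \sqrt{33}}{11}\right)\left(- \frac{3}{2} + \frac{\sqrt{33}}{2}\right)^n + \left(-2 + \frac{2 \sqrt{33}}{11}\right)\left(- \frac{\sqrt{33}}{2} - \frac{3}{2}\right)^n.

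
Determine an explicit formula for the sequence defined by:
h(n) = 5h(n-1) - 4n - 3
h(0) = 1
First-order linear with linear forcing.
Homogeneous solution: h_h(n) = A·(5)^n.
Try particular h_p(n) = pn + q. Substituting:
  pn + q = 5(p(n-1) + q) - 4n - 3.
Matching the n-coefficient: p = 5p - 4 ⇒ p = 1.
Matching constants: q = -5p + 5q - 3 ⇒ q = 2.
General: h(n) = A·(5)^n + n + 2.
Apply h(0) = 1: A + 2 = 1 ⇒ A = -1.
So h(n) = - 5^{n} + n + 2.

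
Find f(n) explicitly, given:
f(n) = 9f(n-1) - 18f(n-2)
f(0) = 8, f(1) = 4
Characteristic equation: x² - 9x + 18 = 0, which factors as (x - (3))(x - (6)) = 0.
Roots r₁ = 3, r₂ = 6 (distinct).
General solution: f(n) = A·(3)^n + B·(6)^n.
From f(0) = 8: A + B = 8.
From f(1) = 4: 3A + 6B = 4.
Solving: A = \frac{44}{3}, B = - \frac{20}{3}.
So f(n) = \frac{44 \cdot 3^{n}}{3} - \frac{20 \cdot 6^{n}}{3}.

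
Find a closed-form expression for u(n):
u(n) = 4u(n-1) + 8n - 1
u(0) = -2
First-order linear with linear forcing.
Homogeneous solution: u_h(n) = A·(4)^n.
Try particular u_p(n) = pn + q. Substituting:
  pn + q = 4(p(n-1) + q) + 8n - 1.
Matching the n-coefficient: p = 4p + 8 ⇒ p = - \frac{8}{3}.
Matching constants: q = -4p + 4q - 1 ⇒ q = - \frac{29}{9}.
General: u(n) = A·(4)^n - \frac{8 n}{3} - \frac{29}{9}.
Apply u(0) = -2: A - \frac{29}{9} = -2 ⇒ A = \frac{11}{9}.
So u(n) = \frac{11 \cdot 4^{n}}{9} - \frac{8 n}{3} - \frac{29}{9}.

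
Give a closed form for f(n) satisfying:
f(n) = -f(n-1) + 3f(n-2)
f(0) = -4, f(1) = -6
Characteristic equation: x² + x - 3 = 0.
Discriminant Δ = (-1)² + 4·(3) = 13.
Roots r₁,₂ = (-1 ± √13)/2, so r₁ = - \frac{1}{2} + \frac{\sqrt{13}}{2}, r₂ = - \frac{\sqrt{13}}{2} - \frac{1}{2}.
General solution: f(n) = A·r₁^n + B·r₂^n.
From the initial conditions, A + B = -4 and r₁A + r₂B = -6.
Since r₁ - r₂ = √13: A = (-6 - (-4)r₂)/√13 = - \frac{8 \sqrt{13}}{13} - 2, and B = -4 - A = -2 + \frac{8 \sqrt{13}}{13}.
So f(n) = \left(- \frac{8 \sqrt{13}}{13} - 2\right)\left(- \frac{1}{2} + \frac{\sqrt{13}}{2}\right)^n + \left(-2 + \frac{8 \sqrt{13}}{13}\right)\left(- \frac{\sqrt{13}}{2} - \frac{1}{2}\right)^n.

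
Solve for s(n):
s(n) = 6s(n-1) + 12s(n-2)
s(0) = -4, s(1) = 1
Characteristic equation: x² - 6x - 12 = 0.
Discriminant Δ = (6)² + 4·(12) = 84.
Roots r₁,₂ = (6 ± √84)/2, so r₁ = 3 + \sqrt{21}, r₂ = 3 - \sqrt{21}.
General solution: s(n) = A·r₁^n + B·r₂^n.
From the initial conditions, A + B = -4 and r₁A + r₂B = 1.
Since r₁ - r₂ = √84: A = (1 - (-4)r₂)/√84 = -2 + \frac{13 \sqrt{21}}{42}, and B = -4 - A = -2 - \frac{13 \sqrt{21}}{42}.
So s(n) = \left(-2 + \frac{13 \sqrt{21}}{42}\right)\left(3 + \sqrt{21}\right)^n + \left(-2 - \frac{13 \sqrt{21}}{42}\right)\left(3 - \sqrt{21}\right)^n.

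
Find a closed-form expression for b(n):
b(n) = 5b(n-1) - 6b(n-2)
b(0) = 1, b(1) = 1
Characteristic equation: x² - 5x + 6 = 0, which factors as (x - (3))(x - (2)) = 0.
Roots r₁ = 3, r₂ = 2 (distinct).
General solution: b(n) = A·(3)^n + B·(2)^n.
From b(0) = 1: A + B = 1.
From b(1) = 1: 3A + 2B = 1.
Solving: A = -1, B = 2.
So b(n) = 2 \cdot 2^{n} - 3^{n}.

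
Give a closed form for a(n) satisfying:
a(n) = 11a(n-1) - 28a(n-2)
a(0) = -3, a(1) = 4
Characteristic equation: x² - 11x + 28 = 0, which factors as (x - (7))(x - (4)) = 0.
Roots r₁ = 7, r₂ = 4 (distinct).
General solution: a(n) = A·(7)^n + B·(4)^n.
From a(0) = -3: A + B = -3.
From a(1) = 4: 7A + 4B = 4.
Solving: A = \frac{16}{3}, B = - \frac{25}{3}.
So a(n) = - \frac{25 \cdot 4^{n}}{3} + \frac{16 \cdot 7^{n}}{3}.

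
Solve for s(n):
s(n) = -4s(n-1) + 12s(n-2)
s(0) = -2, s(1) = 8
Characteristic equation: x² + 4x - 12 = 0, which factors as (x - (2))(x - (-6)) = 0.
Roots r₁ = 2, r₂ = -6 (distinct).
General solution: s(n) = A·(2)^n + B·(-6)^n.
From s(0) = -2: A + B = -2.
From s(1) = 8: 2A - 6B = 8.
Solving: A = - \frac{1}{2}, B = - \frac{3}{2}.
So s(n) = - \frac{3 \left(-6\right)^{n}}{2} - \frac{2^{n}}{2}.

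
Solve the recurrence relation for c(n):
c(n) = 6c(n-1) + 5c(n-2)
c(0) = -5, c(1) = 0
Characteristic equation: x² - 6x - 5 = 0.
Discriminant Δ = (6)² + 4·(5) = 56.
Roots r₁,₂ = (6 ± √56)/2, so r₁ = 3 + \sqrt{14}, r₂ = 3 - \sqrt{14}.
General solution: c(n) = A·r₁^n + B·r₂^n.
From the initial conditions, A + B = -5 and r₁A + r₂B = 0.
Since r₁ - r₂ = √56: A = (0 - (-5)r₂)/√56 = - \frac{5}{2} + \frac{15 \sqrt{14}}{28}, and B = -5 - A = - \frac{5}{2} - \frac{15 \sqrt{14}}{28}.
So c(n) = \left(- \frac{5}{2} + \frac{15 \sqrt{14}}{28}\right)\left(3 + \sqrt{14}\right)^n + \left(- \frac{5}{2} - \frac{15 \sqrt{14}}{28}\right)\left(3 - \sqrt{14}\right)^n.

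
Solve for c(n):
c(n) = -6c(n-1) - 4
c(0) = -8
First-order linear non-homogeneous.
Homogeneous solution: c_h(n) = A·(-6)^n.
Try constant particular solution c_p = K: K = -6K - 4 ⇒ K = - \frac{4}{7}.
General: c(n) = A·(-6)^n - \frac{4}{7}.
Apply c(0) = -8: A - \frac{4}{7} = -8 ⇒ A = - \frac{52}{7}.
So c(n) = - \frac{52 \left(-6\right)^{n}}{7} - \frac{4}{7}.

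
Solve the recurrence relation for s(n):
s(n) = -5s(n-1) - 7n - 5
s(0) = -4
First-order linear with linear forcing.
Homogeneous solution: s_h(n) = A·(-5)^n.
Try particular s_p(n) = pn + q. Substituting:
  pn + q = -5(p(n-1) + q) - 7n - 5.
Matching the n-coefficient: p = -5p - 7 ⇒ p = - \frac{7}{6}.
Matching constants: q = 5p - 5q - 5 ⇒ q = - \frac{65}{36}.
General: s(n) = A·(-5)^n - \frac{7 n}{6} - \frac{65}{36}.
Apply s(0) = -4: A - \frac{65}{36} = -4 ⇒ A = - \frac{79}{36}.
So s(n) = - \frac{79 \left(-5\right)^{n}}{36} - \frac{7 n}{6} - \frac{65}{36}.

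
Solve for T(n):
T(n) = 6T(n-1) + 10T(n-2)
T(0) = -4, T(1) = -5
Characteristic equation: x² - 6x - 10 = 0.
Discriminant Δ = (6)² + 4·(10) = 76.
Roots r₁,₂ = (6 ± √76)/2, so r₁ = 3 + \sqrt{19}, r₂ = 3 - \sqrt{19}.
General solution: T(n) = A·r₁^n + B·r₂^n.
From the initial conditions, A + B = -4 and r₁A + r₂B = -5.
Since r₁ - r₂ = √76: A = (-5 - (-4)r₂)/√76 = -2 + \frac{7 \sqrt{19}}{38}, and B = -4 - A = -2 - \frac{7 \sqrt{19}}{38}.
So T(n) = \left(-2 + \frac{7 \sqrt{19}}{38}\right)\left(3 + \sqrt{19}\right)^n + \left(-2 - \frac{7 \sqrt{19}}{38}\right)\left(3 - \sqrt{19}\right)^n.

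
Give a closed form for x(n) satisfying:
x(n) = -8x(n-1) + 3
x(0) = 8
First-order linear non-homogeneous.
Homogeneous solution: x_h(n) = A·(-8)^n.
Try constant particular solution x_p = K: K = -8K + 3 ⇒ K = \frac{1}{3}.
General: x(n) = A·(-8)^n + \frac{1}{3}.
Apply x(0) = 8: A + \frac{1}{3} = 8 ⇒ A = \frac{23}{3}.
So x(n) = \frac{23 \left(-8\right)^{n}}{3} + \frac{1}{3}.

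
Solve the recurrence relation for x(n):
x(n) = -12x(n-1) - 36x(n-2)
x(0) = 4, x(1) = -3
Characteristic equation: x² + 12x + 36 = 0, which is (x - (-6))².
Repeated root r = -6.
General solution: x(n) = (A + Bn)·(-6)^n.
From x(0) = 4: A = 4.
From x(1) = -3: (A + B)·(-6) = -3 ⇒ B = - \frac{7}{2}.
So x(n) = \left(4 - \frac{7 n}{2}\right) \cdot (-6)^n.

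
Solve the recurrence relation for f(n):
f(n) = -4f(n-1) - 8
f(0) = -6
First-order linear non-homogeneous.
Homogeneous solution: f_h(n) = A·(-4)^n.
Try constant particular solution f_p = K: K = -4K - 8 ⇒ K = - \frac{8}{5}.
General: f(n) = A·(-4)^n - \frac{8}{5}.
Apply f(0) = -6: A - \frac{8}{5} = -6 ⇒ A = - \frac{22}{5}.
So f(n) = - \frac{22 \left(-4\right)^{n}}{5} - \frac{8}{5}.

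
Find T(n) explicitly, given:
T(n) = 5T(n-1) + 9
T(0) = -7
First-order linear non-homogeneous.
Homogeneous solution: T_h(n) = A·(5)^n.
Try constant particular solution T_p = K: K = 5K + 9 ⇒ K = - \frac{9}{4}.
General: T(n) = A·(5)^n - \frac{9}{4}.
Apply T(0) = -7: A - \frac{9}{4} = -7 ⇒ A = - \frac{19}{4}.
So T(n) = - \frac{19 \cdot 5^{n}}{4} - \frac{9}{4}.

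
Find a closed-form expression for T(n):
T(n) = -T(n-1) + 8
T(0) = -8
First-order linear non-homogeneous.
Homogeneous solution: T_h(n) = A·(-1)^n.
Try constant particular solution T_p = K: K = -K + 8 ⇒ K = 4.
General: T(n) = A·(-1)^n + 4.
Apply T(0) = -8: A + 4 = -8 ⇒ A = -12.
So T(n) = 4 - 12 \left(-1\right)^{n}.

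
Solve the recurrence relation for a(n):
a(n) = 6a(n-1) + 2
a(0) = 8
First-order linear non-homogeneous.
Homogeneous solution: a_h(n) = A·(6)^n.
Try constant particular solution a_p = K: K = 6K + 2 ⇒ K = - \frac{2}{5}.
General: a(n) = A·(6)^n - \frac{2}{5}.
Apply a(0) = 8: A - \frac{2}{5} = 8 ⇒ A = \frac{42}{5}.
So a(n) = \frac{42 \cdot 6^{n}}{5} - \frac{2}{5}.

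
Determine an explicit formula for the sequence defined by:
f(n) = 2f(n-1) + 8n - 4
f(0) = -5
First-order linear with linear forcing.
Homogeneous solution: f_h(n) = A·(2)^n.
Try particular f_p(n) = pn + q. Substituting:
  pn + q = 2(p(n-1) + q) + 8n - 4.
Matching the n-coefficient: p = 2p + 8 ⇒ p = -8.
Matching constants: q = -2p + 2q - 4 ⇒ q = -12.
General: f(n) = A·(2)^n - 8 n - 12.
Apply f(0) = -5: A - 12 = -5 ⇒ A = 7.
So f(n) = 7 \cdot 2^{n} - 8 n - 12.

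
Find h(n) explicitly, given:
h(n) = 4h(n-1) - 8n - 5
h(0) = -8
First-order linear with linear forcing.
Homogeneous solution: h_h(n) = A·(4)^n.
Try particular h_p(n) = pn + q. Substituting:
  pn + q = 4(p(n-1) + q) - 8n - 5.
Matching the n-coefficient: p = 4p - 8 ⇒ p = \frac{8}{3}.
Matching constants: q = -4p + 4q - 5 ⇒ q = \frac{47}{9}.
General: h(n) = A·(4)^n + \frac{8 n}{3} + \frac{47}{9}.
Apply h(0) = -8: A + \frac{47}{9} = -8 ⇒ A = - \frac{119}{9}.
So h(n) = - \frac{119 \cdot 4^{n}}{9} + \frac{8 n}{3} + \frac{47}{9}.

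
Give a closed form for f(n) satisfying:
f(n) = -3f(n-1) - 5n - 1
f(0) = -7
First-order linear with linear forcing.
Homogeneous solution: f_h(n) = A·(-3)^n.
Try particular f_p(n) = pn + q. Substituting:
  pn + q = -3(p(n-1) + q) - 5n - 1.
Matching the n-coefficient: p = -3p - 5 ⇒ p = - \frac{5}{4}.
Matching constants: q = 3p - 3q - 1 ⇒ q = - \frac{19}{16}.
General: f(n) = A·(-3)^n - \frac{5 n}{4} - \frac{19}{16}.
Apply f(0) = -7: A - \frac{19}{16} = -7 ⇒ A = - \frac{93}{16}.
So f(n) = - \frac{93 \left(-3\right)^{n}}{16} - \frac{5 n}{4} - \frac{19}{16}.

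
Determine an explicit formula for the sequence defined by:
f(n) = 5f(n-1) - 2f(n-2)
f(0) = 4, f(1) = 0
Characteristic equation: x² - 5x + 2 = 0.
Discriminant Δ = (5)² + 4·(-2) = 17.
Roots r₁,₂ = (5 ± √17)/2, so r₁ = \frac{\sqrt{17}}{2} + \frac{5}{2}, r₂ = \frac{5}{2} - \frac{\sqrt{17}}{2}.
General solution: f(n) = A·r₁^n + B·r₂^n.
From the initial conditions, A + B = 4 and r₁A + r₂B = 0.
Since r₁ - r₂ = √17: A = (0 - (4)r₂)/√17 = 2 - \frac{10 \sqrt{17}}{17}, and B = 4 - A = 2 + \frac{10 \sqrt{17}}{17}.
So f(n) = \left(2 - \frac{10 \sqrt{17}}{17}\right)\left(\frac{\sqrt{17}}{2} + \frac{5}{2}\right)^n + \left(2 + \frac{10 \sqrt{17}}{17}\right)\left(\frac{5}{2} - \frac{\sqrt{17}}{2}\right)^n.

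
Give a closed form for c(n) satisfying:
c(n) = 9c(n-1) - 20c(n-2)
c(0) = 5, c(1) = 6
Characteristic equation: x² - 9x + 20 = 0, which factors as (x - (5))(x - (4)) = 0.
Roots r₁ = 5, r₂ = 4 (distinct).
General solution: c(n) = A·(5)^n + B·(4)^n.
From c(0) = 5: A + B = 5.
From c(1) = 6: 5A + 4B = 6.
Solving: A = -14, B = 19.
So c(n) = 19 \cdot 4^{n} - 14 \cdot 5^{n}.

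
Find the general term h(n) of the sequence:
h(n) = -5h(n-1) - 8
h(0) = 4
First-order linear non-homogeneous.
Homogeneous solution: h_h(n) = A·(-5)^n.
Try constant particular solution h_p = K: K = -5K - 8 ⇒ K = - \frac{4}{3}.
General: h(n) = A·(-5)^n - \frac{4}{3}.
Apply h(0) = 4: A - \frac{4}{3} = 4 ⇒ A = \frac{16}{3}.
So h(n) = \frac{16 \left(-5\right)^{n}}{3} - \frac{4}{3}.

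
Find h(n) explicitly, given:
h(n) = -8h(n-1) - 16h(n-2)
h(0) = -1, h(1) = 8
Characteristic equation: x² + 8x + 16 = 0, which is (x - (-4))².
Repeated root r = -4.
General solution: h(n) = (A + Bn)·(-4)^n.
From h(0) = -1: A = -1.
From h(1) = 8: (A + B)·(-4) = 8 ⇒ B = -1.
So h(n) = \left(- n - 1\right) \cdot (-4)^n.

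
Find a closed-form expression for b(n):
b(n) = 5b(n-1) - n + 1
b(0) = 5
First-order linear with linear forcing.
Homogeneous solution: b_h(n) = A·(5)^n.
Try particular b_p(n) = pn + q. Substituting:
  pn + q = 5(p(n-1) + q) - n + 1.
Matching the n-coefficient: p = 5p - 1 ⇒ p = \frac{1}{4}.
Matching constants: q = -5p + 5q + 1 ⇒ q = \frac{1}{16}.
General: b(n) = A·(5)^n + \frac{n}{4} + \frac{1}{16}.
Apply b(0) = 5: A + \frac{1}{16} = 5 ⇒ A = \frac{79}{16}.
So b(n) = \frac{79 \cdot 5^{n}}{16} + \frac{n}{4} + \frac{1}{16}.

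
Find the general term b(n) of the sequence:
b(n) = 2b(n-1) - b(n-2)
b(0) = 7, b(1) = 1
Characteristic equation: x² - 2x + 1 = 0, which is (x - (1))².
Repeated root r = 1.
General solution: b(n) = (A + Bn)·(1)^n.
From b(0) = 7: A = 7.
From b(1) = 1: (A + B)·(1) = 1 ⇒ B = -6.
So b(n) = \left(7 - 6 n\right) \cdot (1)^n.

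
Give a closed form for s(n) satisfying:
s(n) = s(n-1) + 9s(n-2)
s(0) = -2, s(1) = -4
Characteristic equation: x² - x - 9 = 0.
Discriminant Δ = (1)² + 4·(9) = 37.
Roots r₁,₂ = (1 ± √37)/2, so r₁ = \frac{1}{2} + \frac{\sqrt{37}}{2}, r₂ = \frac{1}{2} - \frac{\sqrt{37}}{2}.
General solution: s(n) = A·r₁^n + B·r₂^n.
From the initial conditions, A + B = -2 and r₁A + r₂B = -4.
Since r₁ - r₂ = √37: A = (-4 - (-2)r₂)/√37 = -1 - \frac{3 \sqrt{37}}{37}, and B = -2 - A = -1 + \frac{3 \sqrt{37}}{37}.
So s(n) = \left(-1 - \frac{3 \sqrt{37}}{37}\right)\left(\frac{1}{2} + \frac{\sqrt{37}}{2}\right)^n + \left(-1 + \frac{3 \sqrt{37}}{37}\right)\left(\frac{1}{2} - \frac{\sqrt{37}}{2}\right)^n.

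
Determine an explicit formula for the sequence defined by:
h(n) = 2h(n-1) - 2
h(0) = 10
First-order linear non-homogeneous.
Homogeneous solution: h_h(n) = A·(2)^n.
Try constant particular solution h_p = K: K = 2K - 2 ⇒ K = 2.
General: h(n) = A·(2)^n + 2.
Apply h(0) = 10: A + 2 = 10 ⇒ A = 8.
So h(n) = 8 \cdot 2^{n} + 2.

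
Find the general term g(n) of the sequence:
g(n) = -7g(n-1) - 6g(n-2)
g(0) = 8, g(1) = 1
Characteristic equation: x² + 7x + 6 = 0, which factors as (x - (-1))(x - (-6)) = 0.
Roots r₁ = -1, r₂ = -6 (distinct).
General solution: g(n) = A·(-1)^n + B·(-6)^n.
From g(0) = 8: A + B = 8.
From g(1) = 1: -A - 6B = 1.
Solving: A = \frac{49}{5}, B = - \frac{9}{5}.
So g(n) = \frac{49 \left(-1\right)^{n}}{5} - \frac{9 \left(-6\right)^{n}}{5}.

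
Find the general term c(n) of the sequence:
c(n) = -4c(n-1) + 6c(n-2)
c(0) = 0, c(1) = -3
Characteristic equation: x² + 4x - 6 = 0.
Discriminant Δ = (-4)² + 4·(6) = 40.
Roots r₁,₂ = (-4 ± √40)/2, so r₁ = -2 + \sqrt{10}, r₂ = - \sqrt{10} - 2.
General solution: c(n) = A·r₁^n + B·r₂^n.
From the initial conditions, A + B = 0 and r₁A + r₂B = -3.
Since r₁ - r₂ = √40: A = (-3 - (0)r₂)/√40 = - \frac{3 \sqrt{10}}{20}, and B = 0 - A = \frac{3 \sqrt{10}}{20}.
So c(n) = \left(- \frac{3 \sqrt{10}}{20}\right)\left(-2 + \sqrt{10}\right)^n + \left(\frac{3 \sqrt{10}}{20}\right)\left(- \sqrt{10} - 2\right)^n.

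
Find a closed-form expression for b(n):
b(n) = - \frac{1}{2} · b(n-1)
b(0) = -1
Pure geometric recurrence with ratio - \frac{1}{2}.
By induction b(n) = b(0) · (- \frac{1}{2})^n = - \left(- \frac{1}{2}\right)^{n}.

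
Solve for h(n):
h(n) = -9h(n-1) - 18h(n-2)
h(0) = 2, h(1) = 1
Characteristic equation: x² + 9x + 18 = 0, which factors as (x - (-6))(x - (-3)) = 0.
Roots r₁ = -6, r₂ = -3 (distinct).
General solution: h(n) = A·(-6)^n + B·(-3)^n.
From h(0) = 2: A + B = 2.
From h(1) = 1: -6A - 3B = 1.
Solving: A = - \frac{7}{3}, B = \frac{13}{3}.
So h(n) = \frac{13 \left(-3\right)^{n}}{3} - \frac{7 \left(-6\right)^{n}}{3}.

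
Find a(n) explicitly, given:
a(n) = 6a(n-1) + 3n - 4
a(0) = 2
First-order linear with linear forcing.
Homogeneous solution: a_h(n) = A·(6)^n.
Try particular a_p(n) = pn + q. Substituting:
  pn + q = 6(p(n-1) + q) + 3n - 4.
Matching the n-coefficient: p = 6p + 3 ⇒ p = - \frac{3}{5}.
Matching constants: q = -6p + 6q - 4 ⇒ q = \frac{2}{25}.
General: a(n) = A·(6)^n - \frac{3 n}{5} + \frac{2}{25}.
Apply a(0) = 2: A + \frac{2}{25} = 2 ⇒ A = \frac{48}{25}.
So a(n) = \frac{48 \cdot 6^{n}}{25} - \frac{3 n}{5} + \frac{2}{25}.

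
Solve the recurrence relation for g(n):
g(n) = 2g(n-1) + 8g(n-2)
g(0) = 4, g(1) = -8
Characteristic equation: x² - 2x - 8 = 0, which factors as (x - (4))(x - (-2)) = 0.
Roots r₁ = 4, r₂ = -2 (distinct).
General solution: g(n) = A·(4)^n + B·(-2)^n.
From g(0) = 4: A + B = 4.
From g(1) = -8: 4A - 2B = -8.
Solving: A = 0, B = 4.
So g(n) = 4 \left(-2\right)^{n}.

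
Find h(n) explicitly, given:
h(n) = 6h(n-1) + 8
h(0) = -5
First-order linear non-homogeneous.
Homogeneous solution: h_h(n) = A·(6)^n.
Try constant particular solution h_p = K: K = 6K + 8 ⇒ K = - \frac{8}{5}.
General: h(n) = A·(6)^n - \frac{8}{5}.
Apply h(0) = -5: A - \frac{8}{5} = -5 ⇒ A = - \frac{17}{5}.
So h(n) = - \frac{17 \cdot 6^{n}}{5} - \frac{8}{5}.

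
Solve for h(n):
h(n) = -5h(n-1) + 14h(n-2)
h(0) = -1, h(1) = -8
Characteristic equation: x² + 5x - 14 = 0, which factors as (x - (-7))(x - (2)) = 0.
Roots r₁ = -7, r₂ = 2 (distinct).
General solution: h(n) = A·(-7)^n + B·(2)^n.
From h(0) = -1: A + B = -1.
From h(1) = -8: -7A + 2B = -8.
Solving: A = \frac{2}{3}, B = - \frac{5}{3}.
So h(n) = \frac{2 \left(-7\right)^{n}}{3} - \frac{5 \cdot 2^{n}}{3}.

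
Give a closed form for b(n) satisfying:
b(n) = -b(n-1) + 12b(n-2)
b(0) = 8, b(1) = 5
Characteristic equation: x² + x - 12 = 0, which factors as (x - (-4))(x - (3)) = 0.
Roots r₁ = -4, r₂ = 3 (distinct).
General solution: b(n) = A·(-4)^n + B·(3)^n.
From b(0) = 8: A + B = 8.
From b(1) = 5: -4A + 3B = 5.
Solving: A = \frac{19}{7}, B = \frac{37}{7}.
So b(n) = \frac{19 \left(-4\right)^{n}}{7} + \frac{37 \cdot 3^{n}}{7}.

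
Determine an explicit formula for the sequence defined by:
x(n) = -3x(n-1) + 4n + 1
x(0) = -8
First-order linear with linear forcing.
Homogeneous solution: x_h(n) = A·(-3)^n.
Try particular x_p(n) = pn + q. Substituting:
  pn + q = -3(p(n-1) + q) + 4n + 1.
Matching the n-coefficient: p = -3p + 4 ⇒ p = 1.
Matching constants: q = 3p - 3q + 1 ⇒ q = 1.
General: x(n) = A·(-3)^n + n + 1.
Apply x(0) = -8: A + 1 = -8 ⇒ A = -9.
So x(n) = - 9 \left(-3\right)^{n} + n + 1.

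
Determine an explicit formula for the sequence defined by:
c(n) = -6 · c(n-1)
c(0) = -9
Pure geometric recurrence with ratio -6.
By induction c(n) = c(0) · (-6)^n = - 9 \left(-6\right)^{n}.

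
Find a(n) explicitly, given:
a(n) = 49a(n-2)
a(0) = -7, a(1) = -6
Characteristic equation: x² - 49 = 0, which factors as (x - (7))(x - (-7)) = 0.
Roots r₁ = 7, r₂ = -7 (distinct).
General solution: a(n) = A·(7)^n + B·(-7)^n.
From a(0) = -7: A + B = -7.
From a(1) = -6: 7A - 7B = -6.
Solving: A = - \frac{55}{14}, B = - \frac{43}{14}.
So a(n) = - \frac{43 \left(-7\right)^{n}}{14} - \frac{55 \cdot 7^{n}}{14}.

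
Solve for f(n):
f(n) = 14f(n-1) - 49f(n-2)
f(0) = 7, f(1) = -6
Characteristic equation: x² - 14x + 49 = 0, which is (x - (7))².
Repeated root r = 7.
General solution: f(n) = (A + Bn)·(7)^n.
From f(0) = 7: A = 7.
From f(1) = -6: (A + B)·(7) = -6 ⇒ B = - \frac{55}{7}.
So f(n) = \left(7 - \frac{55 n}{7}\right) \cdot (7)^n.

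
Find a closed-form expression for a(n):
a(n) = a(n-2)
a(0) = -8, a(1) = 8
Characteristic equation: x² - 1 = 0, which factors as (x - (1))(x - (-1)) = 0.
Roots r₁ = 1, r₂ = -1 (distinct).
General solution: a(n) = A·(1)^n + B·(-1)^n.
From a(0) = -8: A + B = -8.
From a(1) = 8: A - B = 8.
Solving: A = 0, B = -8.
So a(n) = - 8 \left(-1\right)^{n}.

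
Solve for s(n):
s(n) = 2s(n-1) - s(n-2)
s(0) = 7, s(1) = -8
Characteristic equation: x² - 2x + 1 = 0, which is (x - (1))².
Repeated root r = 1.
General solution: s(n) = (A + Bn)·(1)^n.
From s(0) = 7: A = 7.
From s(1) = -8: (A + B)·(1) = -8 ⇒ B = -15.
So s(n) = \left(7 - 15 n\right) \cdot (1)^n.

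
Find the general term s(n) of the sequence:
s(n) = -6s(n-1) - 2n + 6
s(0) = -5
First-order linear with linear forcing.
Homogeneous solution: s_h(n) = A·(-6)^n.
Try particular s_p(n) = pn + q. Substituting:
  pn + q = -6(p(n-1) + q) - 2n + 6.
Matching the n-coefficient: p = -6p - 2 ⇒ p = - \frac{2}{7}.
Matching constants: q = 6p - 6q + 6 ⇒ q = \frac{30}{49}.
General: s(n) = A·(-6)^n - \frac{2 n}{7} + \frac{30}{49}.
Apply s(0) = -5: A + \frac{30}{49} = -5 ⇒ A = - \frac{275}{49}.
So s(n) = - \frac{275 \left(-6\right)^{n}}{49} - \frac{2 n}{7} + \frac{30}{49}.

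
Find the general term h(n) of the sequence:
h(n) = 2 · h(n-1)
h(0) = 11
Pure geometric recurrence with ratio 2.
By induction h(n) = h(0) · (2)^n = 11 \cdot 2^{n}.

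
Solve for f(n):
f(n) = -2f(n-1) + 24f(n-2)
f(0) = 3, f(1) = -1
Characteristic equation: x² + 2x - 24 = 0, which factors as (x - (4))(x - (-6)) = 0.
Roots r₁ = 4, r₂ = -6 (distinct).
General solution: f(n) = A·(4)^n + B·(-6)^n.
From f(0) = 3: A + B = 3.
From f(1) = -1: 4A - 6B = -1.
Solving: A = \frac{17}{10}, B = \frac{13}{10}.
So f(n) = \frac{13 \left(-6\right)^{n}}{10} + \frac{17 \cdot 4^{n}}{10}.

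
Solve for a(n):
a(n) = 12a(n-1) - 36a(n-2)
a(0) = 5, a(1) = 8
Characteristic equation: x² - 12x + 36 = 0, which is (x - (6))².
Repeated root r = 6.
General solution: a(n) = (A + Bn)·(6)^n.
From a(0) = 5: A = 5.
From a(1) = 8: (A + B)·(6) = 8 ⇒ B = - \frac{11}{3}.
So a(n) = \left(5 - \frac{11 n}{3}\right) \cdot (6)^n.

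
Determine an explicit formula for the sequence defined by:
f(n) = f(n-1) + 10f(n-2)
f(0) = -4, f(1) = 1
Characteristic equation: x² - x - 10 = 0.
Discriminant Δ = (1)² + 4·(10) = 41.
Roots r₁,₂ = (1 ± √41)/2, so r₁ = \frac{1}{2} + \frac{\sqrt{41}}{2}, r₂ = \frac{1}{2} - \frac{\sqrt{41}}{2}.
General solution: f(n) = A·r₁^n + B·r₂^n.
From the initial conditions, A + B = -4 and r₁A + r₂B = 1.
Since r₁ - r₂ = √41: A = (1 - (-4)r₂)/√41 = -2 + \frac{3 \sqrt{41}}{41}, and B = -4 - A = -2 - \frac{3 \sqrt{41}}{41}.
So f(n) = \left(-2 + \frac{3 \sqrt{41}}{41}\right)\left(\frac{1}{2} + \frac{\sqrt{41}}{2}\right)^n + \left(-2 - \frac{3 \sqrt{41}}{41}\right)\left(\frac{1}{2} - \frac{\sqrt{41}}{2}\right)^n.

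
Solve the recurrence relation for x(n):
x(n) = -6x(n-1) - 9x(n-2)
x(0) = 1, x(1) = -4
Characteristic equation: x² + 6x + 9 = 0, which is (x - (-3))².
Repeated root r = -3.
General solution: x(n) = (A + Bn)·(-3)^n.
From x(0) = 1: A = 1.
From x(1) = -4: (A + B)·(-3) = -4 ⇒ B = \frac{1}{3}.
So x(n) = \left(\frac{n}{3} + 1\right) \cdot (-3)^n.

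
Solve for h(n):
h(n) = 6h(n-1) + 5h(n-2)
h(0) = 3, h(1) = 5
Characteristic equation: x² - 6x - 5 = 0.
Discriminant Δ = (6)² + 4·(5) = 56.
Roots r₁,₂ = (6 ± √56)/2, so r₁ = 3 + \sqrt{14}, r₂ = 3 - \sqrt{14}.
General solution: h(n) = A·r₁^n + B·r₂^n.
From the initial conditions, A + B = 3 and r₁A + r₂B = 5.
Since r₁ - r₂ = √56: A = (5 - (3)r₂)/√56 = \frac{3}{2} - \frac{\sqrt{14}}{7}, and B = 3 - A = \frac{\sqrt{14}}{7} + \frac{3}{2}.
So h(n) = \left(\frac{3}{2} - \frac{\sqrt{14}}{7}\right)\left(3 + \sqrt{14}\right)^n + \left(\frac{\sqrt{14}}{7} + \frac{3}{2}\right)\left(3 - \sqrt{14}\right)^n.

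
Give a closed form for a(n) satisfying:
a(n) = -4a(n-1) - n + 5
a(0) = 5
First-order linear with linear forcing.
Homogeneous solution: a_h(n) = A·(-4)^n.
Try particular a_p(n) = pn + q. Substituting:
  pn + q = -4(p(n-1) + q) - n + 5.
Matching the n-coefficient: p = -4p - 1 ⇒ p = - \frac{1}{5}.
Matching constants: q = 4p - 4q + 5 ⇒ q = \frac{21}{25}.
General: a(n) = A·(-4)^n - \frac{n}{5} + \frac{21}{25}.
Apply a(0) = 5: A + \frac{21}{25} = 5 ⇒ A = \frac{104}{25}.
So a(n) = \frac{104 \left(-4\right)^{n}}{25} - \frac{n}{5} + \frac{21}{25}.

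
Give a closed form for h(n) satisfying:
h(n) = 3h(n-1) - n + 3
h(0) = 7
First-order linear with linear forcing.
Homogeneous solution: h_h(n) = A·(3)^n.
Try particular h_p(n) = pn + q. Substituting:
  pn + q = 3(p(n-1) + q) - n + 3.
Matching the n-coefficient: p = 3p - 1 ⇒ p = \frac{1}{2}.
Matching constants: q = -3p + 3q + 3 ⇒ q = - \frac{3}{4}.
General: h(n) = A·(3)^n + \frac{n}{2} - \frac{3}{4}.
Apply h(0) = 7: A - \frac{3}{4} = 7 ⇒ A = \frac{31}{4}.
So h(n) = \frac{31 \cdot 3^{n}}{4} + \frac{n}{2} - \frac{3}{4}.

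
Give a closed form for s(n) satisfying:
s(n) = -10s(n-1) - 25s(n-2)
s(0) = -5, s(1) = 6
Characteristic equation: x² + 10x + 25 = 0, which is (x - (-5))².
Repeated root r = -5.
General solution: s(n) = (A + Bn)·(-5)^n.
From s(0) = -5: A = -5.
From s(1) = 6: (A + B)·(-5) = 6 ⇒ B = \frac{19}{5}.
So s(n) = \left(\frac{19 n}{5} - 5\right) \cdot (-5)^n.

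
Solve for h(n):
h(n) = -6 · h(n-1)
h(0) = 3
Pure geometric recurrence with ratio -6.
By induction h(n) = h(0) · (-6)^n = 3 \left(-6\right)^{n}.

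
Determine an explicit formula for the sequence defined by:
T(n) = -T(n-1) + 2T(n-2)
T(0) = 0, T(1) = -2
Characteristic equation: x² + x - 2 = 0, which factors as (x - (1))(x - (-2)) = 0.
Roots r₁ = 1, r₂ = -2 (distinct).
General solution: T(n) = A·(1)^n + B·(-2)^n.
From T(0) = 0: A + B = 0.
From T(1) = -2: A - 2B = -2.
Solving: A = - \frac{2}{3}, B = \frac{2}{3}.
So T(n) = \frac{2 \left(-2\right)^{n}}{3} - \frac{2}{3}.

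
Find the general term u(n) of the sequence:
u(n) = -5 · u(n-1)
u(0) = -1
Pure geometric recurrence with ratio -5.
By induction u(n) = u(0) · (-5)^n = - \left(-5\right)^{n}.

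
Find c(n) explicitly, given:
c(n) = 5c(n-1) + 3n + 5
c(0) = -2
First-order linear with linear forcing.
Homogeneous solution: c_h(n) = A·(5)^n.
Try particular c_p(n) = pn + q. Substituting:
  pn + q = 5(p(n-1) + q) + 3n + 5.
Matching the n-coefficient: p = 5p + 3 ⇒ p = - \frac{3}{4}.
Matching constants: q = -5p + 5q + 5 ⇒ q = - \frac{35}{16}.
General: c(n) = A·(5)^n - \frac{3 n}{4} - \frac{35}{16}.
Apply c(0) = -2: A - \frac{35}{16} = -2 ⇒ A = \frac{3}{16}.
So c(n) = \frac{3 \cdot 5^{n}}{16} - \frac{3 n}{4} - \frac{35}{16}.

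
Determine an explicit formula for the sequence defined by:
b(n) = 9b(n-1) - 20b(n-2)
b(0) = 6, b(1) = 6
Characteristic equation: x² - 9x + 20 = 0, which factors as (x - (4))(x - (5)) = 0.
Roots r₁ = 4, r₂ = 5 (distinct).
General solution: b(n) = A·(4)^n + B·(5)^n.
From b(0) = 6: A + B = 6.
From b(1) = 6: 4A + 5B = 6.
Solving: A = 24, B = -18.
So b(n) = 24 \cdot 4^{n} - 18 \cdot 5^{n}.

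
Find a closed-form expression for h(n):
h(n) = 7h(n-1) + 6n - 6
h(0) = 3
First-order linear with linear forcing.
Homogeneous solution: h_h(n) = A·(7)^n.
Try particular h_p(n) = pn + q. Substituting:
  pn + q = 7(p(n-1) + q) + 6n - 6.
Matching the n-coefficient: p = 7p + 6 ⇒ p = -1.
Matching constants: q = -7p + 7q - 6 ⇒ q = - \frac{1}{6}.
General: h(n) = A·(7)^n - n - \frac{1}{6}.
Apply h(0) = 3: A - \frac{1}{6} = 3 ⇒ A = \frac{19}{6}.
So h(n) = \frac{19 \cdot 7^{n}}{6} - n - \frac{1}{6}.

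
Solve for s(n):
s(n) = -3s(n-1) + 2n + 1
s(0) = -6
First-order linear with linear forcing.
Homogeneous solution: s_h(n) = A·(-3)^n.
Try particular s_p(n) = pn + q. Substituting:
  pn + q = -3(p(n-1) + q) + 2n + 1.
Matching the n-coefficient: p = -3p + 2 ⇒ p = \frac{1}{2}.
Matching constants: q = 3p - 3q + 1 ⇒ q = \frac{5}{8}.
General: s(n) = A·(-3)^n + \frac{n}{2} + \frac{5}{8}.
Apply s(0) = -6: A + \frac{5}{8} = -6 ⇒ A = - \frac{53}{8}.
So s(n) = - \frac{53 \left(-3\right)^{n}}{8} + \frac{n}{2} + \frac{5}{8}.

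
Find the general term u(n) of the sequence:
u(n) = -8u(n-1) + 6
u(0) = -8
First-order linear non-homogeneous.
Homogeneous solution: u_h(n) = A·(-8)^n.
Try constant particular solution u_p = K: K = -8K + 6 ⇒ K = \frac{2}{3}.
General: u(n) = A·(-8)^n + \frac{2}{3}.
Apply u(0) = -8: A + \frac{2}{3} = -8 ⇒ A = - \frac{26}{3}.
So u(n) = \frac{2}{3} - \frac{26 \left(-8\right)^{n}}{3}.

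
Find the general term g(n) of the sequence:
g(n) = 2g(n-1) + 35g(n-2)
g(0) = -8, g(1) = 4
Characteristic equation: x² - 2x - 35 = 0, which factors as (x - (-5))(x - (7)) = 0.
Roots r₁ = -5, r₂ = 7 (distinct).
General solution: g(n) = A·(-5)^n + B·(7)^n.
From g(0) = -8: A + B = -8.
From g(1) = 4: -5A + 7B = 4.
Solving: A = -5, B = -3.
So g(n) = - 5 \left(-5\right)^{n} - 3 \cdot 7^{n}.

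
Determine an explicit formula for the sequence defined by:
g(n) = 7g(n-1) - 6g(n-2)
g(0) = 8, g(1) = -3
Characteristic equation: x² - 7x + 6 = 0, which factors as (x - (6))(x - (1)) = 0.
Roots r₁ = 6, r₂ = 1 (distinct).
General solution: g(n) = A·(6)^n + B·(1)^n.
From g(0) = 8: A + B = 8.
From g(1) = -3: 6A + B = -3.
Solving: A = - \frac{11}{5}, B = \frac{51}{5}.
So g(n) = \frac{51}{5} - \frac{11 \cdot 6^{n}}{5}.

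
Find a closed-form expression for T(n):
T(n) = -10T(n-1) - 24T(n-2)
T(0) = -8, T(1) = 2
Characteristic equation: x² + 10x + 24 = 0, which factors as (x - (-6))(x - (-4)) = 0.
Roots r₁ = -6, r₂ = -4 (distinct).
General solution: T(n) = A·(-6)^n + B·(-4)^n.
From T(0) = -8: A + B = -8.
From T(1) = 2: -6A - 4B = 2.
Solving: A = 15, B = -23.
So T(n) = - 23 \left(-4\right)^{n} + 15 \left(-6\right)^{n}.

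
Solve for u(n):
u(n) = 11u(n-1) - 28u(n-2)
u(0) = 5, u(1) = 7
Characteristic equation: x² - 11x + 28 = 0, which factors as (x - (7))(x - (4)) = 0.
Roots r₁ = 7, r₂ = 4 (distinct).
General solution: u(n) = A·(7)^n + B·(4)^n.
From u(0) = 5: A + B = 5.
From u(1) = 7: 7A + 4B = 7.
Solving: A = - \frac{13}{3}, B = \frac{28}{3}.
So u(n) = \frac{28 \cdot 4^{n}}{3} - \frac{13 \cdot 7^{n}}{3}.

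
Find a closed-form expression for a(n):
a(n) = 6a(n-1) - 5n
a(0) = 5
First-order linear with linear forcing.
Homogeneous solution: a_h(n) = A·(6)^n.
Try particular a_p(n) = pn + q. Substituting:
  pn + q = 6(p(n-1) + q) - 5n.
Matching the n-coefficient: p = 6p - 5 ⇒ p = 1.
Matching constants: q = -6p + 6q ⇒ q = \frac{6}{5}.
General: a(n) = A·(6)^n + n + \frac{6}{5}.
Apply a(0) = 5: A + \frac{6}{5} = 5 ⇒ A = \frac{19}{5}.
So a(n) = \frac{19 \cdot 6^{n}}{5} + n + \frac{6}{5}.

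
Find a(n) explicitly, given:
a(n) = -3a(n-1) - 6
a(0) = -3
First-order linear non-homogeneous.
Homogeneous solution: a_h(n) = A·(-3)^n.
Try constant particular solution a_p = K: K = -3K - 6 ⇒ K = - \frac{3}{2}.
General: a(n) = A·(-3)^n - \frac{3}{2}.
Apply a(0) = -3: A - \frac{3}{2} = -3 ⇒ A = - \frac{3}{2}.
So a(n) = - \frac{3 \left(-3\right)^{n}}{2} - \frac{3}{2}.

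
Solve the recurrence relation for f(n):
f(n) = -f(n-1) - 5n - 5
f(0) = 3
First-order linear with linear forcing.
Homogeneous solution: f_h(n) = A·(-1)^n.
Try particular f_p(n) = pn + q. Substituting:
  pn + q = -(p(n-1) + q) - 5n - 5.
Matching the n-coefficient: p = -p - 5 ⇒ p = - \frac{5}{2}.
Matching constants: q = p - q - 5 ⇒ q = - \frac{15}{4}.
General: f(n) = A·(-1)^n - \frac{5 n}{2} - \frac{15}{4}.
Apply f(0) = 3: A - \frac{15}{4} = 3 ⇒ A = \frac{27}{4}.
So f(n) = \frac{27 \left(-1\right)^{n}}{4} - \frac{5 n}{2} - \frac{15}{4}.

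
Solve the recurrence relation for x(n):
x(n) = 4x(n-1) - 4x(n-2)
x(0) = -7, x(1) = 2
Characteristic equation: x² - 4x + 4 = 0, which is (x - (2))².
Repeated root r = 2.
General solution: x(n) = (A + Bn)·(2)^n.
From x(0) = -7: A = -7.
From x(1) = 2: (A + B)·(2) = 2 ⇒ B = 8.
So x(n) = \left(8 n - 7\right) \cdot (2)^n.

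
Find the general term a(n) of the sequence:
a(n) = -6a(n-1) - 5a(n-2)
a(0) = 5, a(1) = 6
Characteristic equation: x² + 6x + 5 = 0, which factors as (x - (-1))(x - (-5)) = 0.
Roots r₁ = -1, r₂ = -5 (distinct).
General solution: a(n) = A·(-1)^n + B·(-5)^n.
From a(0) = 5: A + B = 5.
From a(1) = 6: -A - 5B = 6.
Solving: A = \frac{31}{4}, B = - \frac{11}{4}.
So a(n) = \frac{31 \left(-1\right)^{n}}{4} - \frac{11 \left(-5\right)^{n}}{4}.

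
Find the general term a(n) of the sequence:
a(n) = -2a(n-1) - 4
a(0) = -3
First-order linear non-homogeneous.
Homogeneous solution: a_h(n) = A·(-2)^n.
Try constant particular solution a_p = K: K = -2K - 4 ⇒ K = - \frac{4}{3}.
General: a(n) = A·(-2)^n - \frac{4}{3}.
Apply a(0) = -3: A - \frac{4}{3} = -3 ⇒ A = - \frac{5}{3}.
So a(n) = - \frac{5 \left(-2\right)^{n}}{3} - \frac{4}{3}.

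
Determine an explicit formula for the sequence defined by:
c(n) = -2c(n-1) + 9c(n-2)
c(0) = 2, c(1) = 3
Characteristic equation: x² + 2x - 9 = 0.
Discriminant Δ = (-2)² + 4·(9) = 40.
Roots r₁,₂ = (-2 ± √40)/2, so r₁ = -1 + \sqrt{10}, r₂ = - \sqrt{10} - 1.
General solution: c(n) = A·r₁^n + B·r₂^n.
From the initial conditions, A + B = 2 and r₁A + r₂B = 3.
Since r₁ - r₂ = √40: A = (3 - (2)r₂)/√40 = \frac{\sqrt{10}}{4} + 1, and B = 2 - A = 1 - \frac{\sqrt{10}}{4}.
So c(n) = \left(\frac{\sqrt{10}}{4} + 1\right)\left(-1 + \sqrt{10}\right)^n + \left(1 - \frac{\sqrt{10}}{4}\right)\left(- \sqrt{10} - 1\right)^n.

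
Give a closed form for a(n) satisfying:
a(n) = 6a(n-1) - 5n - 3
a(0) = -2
First-order linear with linear forcing.
Homogeneous solution: a_h(n) = A·(6)^n.
Try particular a_p(n) = pn + q. Substituting:
  pn + q = 6(p(n-1) + q) - 5n - 3.
Matching the n-coefficient: p = 6p - 5 ⇒ p = 1.
Matching constants: q = -6p + 6q - 3 ⇒ q = \frac{9}{5}.
General: a(n) = A·(6)^n + n + \frac{9}{5}.
Apply a(0) = -2: A + \frac{9}{5} = -2 ⇒ A = - \frac{19}{5}.
So a(n) = - \frac{19 \cdot 6^{n}}{5} + n + \frac{9}{5}.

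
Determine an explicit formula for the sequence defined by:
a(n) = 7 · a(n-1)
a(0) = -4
Pure geometric recurrence with ratio 7.
By induction a(n) = a(0) · (7)^n = - 4 \cdot 7^{n}.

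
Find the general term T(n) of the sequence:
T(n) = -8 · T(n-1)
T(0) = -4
Pure geometric recurrence with ratio -8.
By induction T(n) = T(0) · (-8)^n = - 4 \left(-8\right)^{n}.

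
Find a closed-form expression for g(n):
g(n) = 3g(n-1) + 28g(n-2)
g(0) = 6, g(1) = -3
Characteristic equation: x² - 3x - 28 = 0, which factors as (x - (7))(x - (-4)) = 0.
Roots r₁ = 7, r₂ = -4 (distinct).
General solution: g(n) = A·(7)^n + B·(-4)^n.
From g(0) = 6: A + B = 6.
From g(1) = -3: 7A - 4B = -3.
Solving: A = \frac{21}{11}, B = \frac{45}{11}.
So g(n) = \frac{45 \left(-4\right)^{n}}{11} + \frac{21 \cdot 7^{n}}{11}.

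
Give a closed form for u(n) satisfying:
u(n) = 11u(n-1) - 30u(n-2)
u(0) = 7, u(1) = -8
Characteristic equation: x² - 11x + 30 = 0, which factors as (x - (6))(x - (5)) = 0.
Roots r₁ = 6, r₂ = 5 (distinct).
General solution: u(n) = A·(6)^n + B·(5)^n.
From u(0) = 7: A + B = 7.
From u(1) = -8: 6A + 5B = -8.
Solving: A = -43, B = 50.
So u(n) = 50 \cdot 5^{n} - 43 \cdot 6^{n}.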